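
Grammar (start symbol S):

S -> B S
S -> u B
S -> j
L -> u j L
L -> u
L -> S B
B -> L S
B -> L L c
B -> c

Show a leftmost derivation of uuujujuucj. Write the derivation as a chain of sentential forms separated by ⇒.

S ⇒ uB   [S -> u B]
uB ⇒ uLS   [B -> L S]
uLS ⇒ uuS   [L -> u]
uuS ⇒ uuBS   [S -> B S]
uuBS ⇒ uuLLcS   [B -> L L c]
uuLLcS ⇒ uuujLLcS   [L -> u j L]
uuujLLcS ⇒ uuujujLLcS   [L -> u j L]
uuujujLLcS ⇒ uuujujuLcS   [L -> u]
uuujujuLcS ⇒ uuujujuucS   [L -> u]
uuujujuucS ⇒ uuujujuucj   [S -> j]

S ⇒ uB ⇒ uLS ⇒ uuS ⇒ uuBS ⇒ uuLLcS ⇒ uuujLLcS ⇒ uuujujLLcS ⇒ uuujujuLcS ⇒ uuujujuucS ⇒ uuujujuucj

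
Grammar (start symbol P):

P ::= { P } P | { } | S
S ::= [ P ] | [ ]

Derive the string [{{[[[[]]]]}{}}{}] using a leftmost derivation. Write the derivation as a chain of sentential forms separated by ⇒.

P ⇒ S   [P ::= S]
S ⇒ [P]   [S ::= [ P ]]
[P] ⇒ [{P}P]   [P ::= { P } P]
[{P}P] ⇒ [{{P}P}P]   [P ::= { P } P]
[{{P}P}P] ⇒ [{{S}P}P]   [P ::= S]
[{{S}P}P] ⇒ [{{[P]}P}P]   [S ::= [ P ]]
[{{[P]}P}P] ⇒ [{{[S]}P}P]   [P ::= S]
[{{[S]}P}P] ⇒ [{{[[P]]}P}P]   [S ::= [ P ]]
[{{[[P]]}P}P] ⇒ [{{[[S]]}P}P]   [P ::= S]
[{{[[S]]}P}P] ⇒ [{{[[[P]]]}P}P]   [S ::= [ P ]]
[{{[[[P]]]}P}P] ⇒ [{{[[[S]]]}P}P]   [P ::= S]
[{{[[[S]]]}P}P] ⇒ [{{[[[[]]]]}P}P]   [S ::= [ ]]
[{{[[[[]]]]}P}P] ⇒ [{{[[[[]]]]}{}}P]   [P ::= { }]
[{{[[[[]]]]}{}}P] ⇒ [{{[[[[]]]]}{}}{}]   [P ::= { }]

P⇒S⇒[P]⇒[{P}P]⇒[{{P}P}P]⇒[{{S}P}P]⇒[{{[P]}P}P]⇒[{{[S]}P}P]⇒[{{[[P]]}P}P]⇒[{{[[S]]}P}P]⇒[{{[[[P]]]}P}P]⇒[{{[[[S]]]}P}P]⇒[{{[[[[]]]]}P}P]⇒[{{[[[[]]]]}{}}P]⇒[{{[[[[]]]]}{}}{}]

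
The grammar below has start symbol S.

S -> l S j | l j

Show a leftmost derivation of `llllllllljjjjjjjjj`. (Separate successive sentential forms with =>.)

S => lSj   [S -> l S j]
lSj => llSjj   [S -> l S j]
llSjj => lllSjjj   [S -> l S j]
lllSjjj => llllSjjjj   [S -> l S j]
llllSjjjj => lllllSjjjjj   [S -> l S j]
lllllSjjjjj => llllllSjjjjjj   [S -> l S j]
llllllSjjjjjj => lllllllSjjjjjjj   [S -> l S j]
lllllllSjjjjjjj => llllllllSjjjjjjjj   [S -> l S j]
llllllllSjjjjjjjj => llllllllljjjjjjjjj   [S -> l j]

S => lSj => llSjj => lllSjjj => llllSjjjj => lllllSjjjjj => llllllSjjjjjj => lllllllSjjjjjjj => llllllllSjjjjjjjj => llllllllljjjjjjjjj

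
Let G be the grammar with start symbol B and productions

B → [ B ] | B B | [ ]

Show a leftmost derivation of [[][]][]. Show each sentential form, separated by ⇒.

B ⇒ BB   [B → B B]
BB ⇒ [B]B   [B → [ B ]]
[B]B ⇒ [BB]B   [B → B B]
[BB]B ⇒ [[]B]B   [B → [ ]]
[[]B]B ⇒ [[][]]B   [B → [ ]]
[[][]]B ⇒ [[][]][]   [B → [ ]]

B ⇒ BB ⇒ [B]B ⇒ [BB]B ⇒ [[]B]B ⇒ [[][]]B ⇒ [[][]][]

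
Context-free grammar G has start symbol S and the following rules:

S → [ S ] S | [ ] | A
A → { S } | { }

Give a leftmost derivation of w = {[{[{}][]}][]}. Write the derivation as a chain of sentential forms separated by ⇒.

S ⇒ A ⇒ {S} ⇒ {[S]S} ⇒ {[A]S} ⇒ {[{S}]S} ⇒ {[{[S]S}]S} ⇒ {[{[A]S}]S} ⇒ {[{[{}]S}]S} ⇒ {[{[{}][]}]S} ⇒ {[{[{}][]}][]}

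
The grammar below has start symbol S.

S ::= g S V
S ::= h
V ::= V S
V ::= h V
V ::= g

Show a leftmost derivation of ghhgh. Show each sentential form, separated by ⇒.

S ⇒ gSV   [S ::= g S V]
gSV ⇒ ghV   [S ::= h]
ghV ⇒ ghVS   [V ::= V S]
ghVS ⇒ ghhVS   [V ::= h V]
ghhVS ⇒ ghhgS   [V ::= g]
ghhgS ⇒ ghhgh   [S ::= h]

S⇒gSV⇒ghV⇒ghVS⇒ghhVS⇒ghhgS⇒ghhgh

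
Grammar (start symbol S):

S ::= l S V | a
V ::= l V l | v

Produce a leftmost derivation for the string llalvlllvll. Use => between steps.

S => lSV => llSVV => llaVV => llalVlV => llalvlV => llalvllVl => llalvlllVll => llalvlllvll

S => lSV   [S ::= l S V]
lSV => llSVV   [S ::= l S V]
llSVV => llaVV   [S ::= a]
llaVV => llalVlV   [V ::= l V l]
llalVlV => llalvlV   [V ::= v]
llalvlV => llalvllVl   [V ::= l V l]
llalvllVl => llalvlllVll   [V ::= l V l]
llalvlllVll => llalvlllvll   [V ::= v]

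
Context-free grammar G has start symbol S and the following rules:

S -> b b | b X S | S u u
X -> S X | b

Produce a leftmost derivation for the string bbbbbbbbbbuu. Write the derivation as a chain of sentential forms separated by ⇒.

S ⇒ Suu   [S -> S u u]
Suu ⇒ bXSuu   [S -> b X S]
bXSuu ⇒ bSXSuu   [X -> S X]
bSXSuu ⇒ bbXSXSuu   [S -> b X S]
bbXSXSuu ⇒ bbSXSXSuu   [X -> S X]
bbSXSXSuu ⇒ bbbbXSXSuu   [S -> b b]
bbbbXSXSuu ⇒ bbbbbSXSuu   [X -> b]
bbbbbSXSuu ⇒ bbbbbbbXSuu   [S -> b b]
bbbbbbbXSuu ⇒ bbbbbbbbSuu   [X -> b]
bbbbbbbbSuu ⇒ bbbbbbbbbbuu   [S -> b b]

S ⇒ Suu ⇒ bXSuu ⇒ bSXSuu ⇒ bbXSXSuu ⇒ bbSXSXSuu ⇒ bbbbXSXSuu ⇒ bbbbbSXSuu ⇒ bbbbbbbXSuu ⇒ bbbbbbbbSuu ⇒ bbbbbbbbbbuu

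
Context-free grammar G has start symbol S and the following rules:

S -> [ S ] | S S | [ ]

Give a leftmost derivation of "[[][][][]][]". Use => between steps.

S => SS => [S]S => [SS]S => [SSS]S => [SSSS]S => [[]SSS]S => [[][]SS]S => [[][][]S]S => [[][][][]]S => [[][][][]][]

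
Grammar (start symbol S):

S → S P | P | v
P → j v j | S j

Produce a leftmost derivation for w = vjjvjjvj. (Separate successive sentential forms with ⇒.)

S ⇒ SP ⇒ PP ⇒ SjP ⇒ SPjP ⇒ PPjP ⇒ SjPjP ⇒ vjPjP ⇒ vjjvjjP ⇒ vjjvjjSj ⇒ vjjvjjvj

S ⇒ SP   [S → S P]
SP ⇒ PP   [S → P]
PP ⇒ SjP   [P → S j]
SjP ⇒ SPjP   [S → S P]
SPjP ⇒ PPjP   [S → P]
PPjP ⇒ SjPjP   [P → S j]
SjPjP ⇒ vjPjP   [S → v]
vjPjP ⇒ vjjvjjP   [P → j v j]
vjjvjjP ⇒ vjjvjjSj   [P → S j]
vjjvjjSj ⇒ vjjvjjvj   [S → v]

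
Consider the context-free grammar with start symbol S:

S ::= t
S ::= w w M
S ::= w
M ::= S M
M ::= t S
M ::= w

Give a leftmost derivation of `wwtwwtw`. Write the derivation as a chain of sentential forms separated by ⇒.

S ⇒ wwM ⇒ wwtS ⇒ wwtwwM ⇒ wwtwwSM ⇒ wwtwwtM ⇒ wwtwwtw

S ⇒ wwM   [S ::= w w M]
wwM ⇒ wwtS   [M ::= t S]
wwtS ⇒ wwtwwM   [S ::= w w M]
wwtwwM ⇒ wwtwwSM   [M ::= S M]
wwtwwSM ⇒ wwtwwtM   [S ::= t]
wwtwwtM ⇒ wwtwwtw   [M ::= w]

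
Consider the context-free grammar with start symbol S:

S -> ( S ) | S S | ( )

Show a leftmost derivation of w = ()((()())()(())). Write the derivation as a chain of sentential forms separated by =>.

S => SS   [S -> S S]
SS => ()S   [S -> ( )]
()S => ()(S)   [S -> ( S )]
()(S) => ()(SS)   [S -> S S]
()(SS) => ()((S)S)   [S -> ( S )]
()((S)S) => ()((SS)S)   [S -> S S]
()((SS)S) => ()((()S)S)   [S -> ( )]
()((()S)S) => ()((()())S)   [S -> ( )]
()((()())S) => ()((()())SS)   [S -> S S]
()((()())SS) => ()((()())()S)   [S -> ( )]
()((()())()S) => ()((()())()(S))   [S -> ( S )]
()((()())()(S)) => ()((()())()(()))   [S -> ( )]

S=>SS=>()S=>()(S)=>()(SS)=>()((S)S)=>()((SS)S)=>()((()S)S)=>()((()())S)=>()((()())SS)=>()((()())()S)=>()((()())()(S))=>()((()())()(()))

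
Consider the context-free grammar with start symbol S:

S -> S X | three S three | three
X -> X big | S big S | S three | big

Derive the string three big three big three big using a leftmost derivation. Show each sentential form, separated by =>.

S => S X => S X X => three X X => three big X => three big S big S => three big three big S => three big three big S X => three big three big three X => three big three big three big

S => S X   [S -> S X]
S X => S X X   [S -> S X]
S X X => three X X   [S -> three]
three X X => three big X   [X -> big]
three big X => three big S big S   [X -> S big S]
three big S big S => three big three big S   [S -> three]
three big three big S => three big three big S X   [S -> S X]
three big three big S X => three big three big three X   [S -> three]
three big three big three X => three big three big three big   [X -> big]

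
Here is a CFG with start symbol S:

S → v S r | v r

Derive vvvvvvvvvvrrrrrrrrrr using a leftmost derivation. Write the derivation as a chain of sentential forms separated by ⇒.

S ⇒ vSr ⇒ vvSrr ⇒ vvvSrrr ⇒ vvvvSrrrr ⇒ vvvvvSrrrrr ⇒ vvvvvvSrrrrrr ⇒ vvvvvvvSrrrrrrr ⇒ vvvvvvvvSrrrrrrrr ⇒ vvvvvvvvvSrrrrrrrrr ⇒ vvvvvvvvvvrrrrrrrrrr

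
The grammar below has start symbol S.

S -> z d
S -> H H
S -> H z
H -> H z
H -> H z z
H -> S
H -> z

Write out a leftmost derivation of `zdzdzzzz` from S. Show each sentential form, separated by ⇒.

S⇒HH⇒SH⇒zdH⇒zdHz⇒zdHzz⇒zdHzzzz⇒zdSzzzz⇒zdzdzzzz

S ⇒ HH   [S -> H H]
HH ⇒ SH   [H -> S]
SH ⇒ zdH   [S -> z d]
zdH ⇒ zdHz   [H -> H z]
zdHz ⇒ zdHzz   [H -> H z]
zdHzz ⇒ zdHzzzz   [H -> H z z]
zdHzzzz ⇒ zdSzzzz   [H -> S]
zdSzzzz ⇒ zdzdzzzz   [S -> z d]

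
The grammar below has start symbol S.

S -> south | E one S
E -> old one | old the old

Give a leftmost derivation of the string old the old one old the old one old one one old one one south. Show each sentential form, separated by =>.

S => E one S => old the old one S => old the old one E one S => old the old one old the old one S => old the old one old the old one E one S => old the old one old the old one old one one S => old the old one old the old one old one one E one S => old the old one old the old one old one one old one one S => old the old one old the old one old one one old one one south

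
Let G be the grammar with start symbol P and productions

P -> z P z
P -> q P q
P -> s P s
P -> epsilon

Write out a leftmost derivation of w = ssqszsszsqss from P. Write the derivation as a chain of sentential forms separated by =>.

P => sPs => ssPss => ssqPqss => ssqsPsqss => ssqszPzsqss => ssqszsPszsqss => ssqszsszsqss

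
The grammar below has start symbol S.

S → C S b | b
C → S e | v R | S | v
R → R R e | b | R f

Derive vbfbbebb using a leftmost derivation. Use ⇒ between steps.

S ⇒ CSb ⇒ SeSb ⇒ CSbeSb ⇒ vRSbeSb ⇒ vRfSbeSb ⇒ vbfSbeSb ⇒ vbfbbeSb ⇒ vbfbbebb

S ⇒ CSb   [S → C S b]
CSb ⇒ SeSb   [C → S e]
SeSb ⇒ CSbeSb   [S → C S b]
CSbeSb ⇒ vRSbeSb   [C → v R]
vRSbeSb ⇒ vRfSbeSb   [R → R f]
vRfSbeSb ⇒ vbfSbeSb   [R → b]
vbfSbeSb ⇒ vbfbbeSb   [S → b]
vbfbbeSb ⇒ vbfbbebb   [S → b]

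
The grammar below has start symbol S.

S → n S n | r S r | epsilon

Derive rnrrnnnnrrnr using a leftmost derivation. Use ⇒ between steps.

S ⇒ rSr   [S → r S r]
rSr ⇒ rnSnr   [S → n S n]
rnSnr ⇒ rnrSrnr   [S → r S r]
rnrSrnr ⇒ rnrrSrrnr   [S → r S r]
rnrrSrrnr ⇒ rnrrnSnrrnr   [S → n S n]
rnrrnSnrrnr ⇒ rnrrnnSnnrrnr   [S → n S n]
rnrrnnSnnrrnr ⇒ rnrrnnnnrrnr   [S → epsilon]

S ⇒ rSr ⇒ rnSnr ⇒ rnrSrnr ⇒ rnrrSrrnr ⇒ rnrrnSnrrnr ⇒ rnrrnnSnnrrnr ⇒ rnrrnnnnrrnr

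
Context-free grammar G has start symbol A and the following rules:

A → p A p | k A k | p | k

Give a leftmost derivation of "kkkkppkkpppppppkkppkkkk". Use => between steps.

A => kAk => kkAkk => kkkAkkk => kkkkAkkkk => kkkkpApkkkk => kkkkppAppkkkk => kkkkppkAkppkkkk => kkkkppkkAkkppkkkk => kkkkppkkpApkkppkkkk => kkkkppkkppAppkkppkkkk => kkkkppkkpppApppkkppkkkk => kkkkppkkpppppppkkppkkkk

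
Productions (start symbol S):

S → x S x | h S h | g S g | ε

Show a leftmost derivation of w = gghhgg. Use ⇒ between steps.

S ⇒ gSg ⇒ ggSgg ⇒ gghShgg ⇒ gghhgg

S ⇒ gSg   [S → g S g]
gSg ⇒ ggSgg   [S → g S g]
ggSgg ⇒ gghShgg   [S → h S h]
gghShgg ⇒ gghhgg   [S → ε]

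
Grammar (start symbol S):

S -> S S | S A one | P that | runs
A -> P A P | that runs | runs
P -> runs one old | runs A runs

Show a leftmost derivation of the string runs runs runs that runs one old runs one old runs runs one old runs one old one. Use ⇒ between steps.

S ⇒ S A one ⇒ P that A one ⇒ runs A runs that A one ⇒ runs runs runs that A one ⇒ runs runs runs that P A P one ⇒ runs runs runs that runs one old A P one ⇒ runs runs runs that runs one old P A P P one ⇒ runs runs runs that runs one old runs one old A P P one ⇒ runs runs runs that runs one old runs one old runs P P one ⇒ runs runs runs that runs one old runs one old runs runs one old P one ⇒ runs runs runs that runs one old runs one old runs runs one old runs one old one

S ⇒ S A one   [S -> S A one]
S A one ⇒ P that A one   [S -> P that]
P that A one ⇒ runs A runs that A one   [P -> runs A runs]
runs A runs that A one ⇒ runs runs runs that A one   [A -> runs]
runs runs runs that A one ⇒ runs runs runs that P A P one   [A -> P A P]
runs runs runs that P A P one ⇒ runs runs runs that runs one old A P one   [P -> runs one old]
runs runs runs that runs one old A P one ⇒ runs runs runs that runs one old P A P P one   [A -> P A P]
runs runs runs that runs one old P A P P one ⇒ runs runs runs that runs one old runs one old A P P one   [P -> runs one old]
runs runs runs that runs one old runs one old A P P one ⇒ runs runs runs that runs one old runs one old runs P P one   [A -> runs]
runs runs runs that runs one old runs one old runs P P one ⇒ runs runs runs that runs one old runs one old runs runs one old P one   [P -> runs one old]
runs runs runs that runs one old runs one old runs runs one old P one ⇒ runs runs runs that runs one old runs one old runs runs one old runs one old one   [P -> runs one old]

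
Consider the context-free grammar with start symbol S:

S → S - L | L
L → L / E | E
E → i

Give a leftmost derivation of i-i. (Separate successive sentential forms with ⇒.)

S ⇒ S-L ⇒ L-L ⇒ E-L ⇒ i-L ⇒ i-E ⇒ i-i

S ⇒ S-L   [S → S - L]
S-L ⇒ L-L   [S → L]
L-L ⇒ E-L   [L → E]
E-L ⇒ i-L   [E → i]
i-L ⇒ i-E   [L → E]
i-E ⇒ i-i   [E → i]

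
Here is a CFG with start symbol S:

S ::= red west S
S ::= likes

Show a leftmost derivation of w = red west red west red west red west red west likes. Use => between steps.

S => red west S   [S ::= red west S]
red west S => red west red west S   [S ::= red west S]
red west red west S => red west red west red west S   [S ::= red west S]
red west red west red west S => red west red west red west red west S   [S ::= red west S]
red west red west red west red west S => red west red west red west red west red west S   [S ::= red west S]
red west red west red west red west red west S => red west red west red west red west red west likes   [S ::= likes]

S => red west S => red west red west S => red west red west red west S => red west red west red west red west S => red west red west red west red west red west S => red west red west red west red west red west likes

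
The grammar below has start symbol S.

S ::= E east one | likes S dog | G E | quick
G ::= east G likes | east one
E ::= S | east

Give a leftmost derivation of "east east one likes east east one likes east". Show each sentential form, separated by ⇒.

S ⇒ G E   [S ::= G E]
G E ⇒ east G likes E   [G ::= east G likes]
east G likes E ⇒ east east one likes E   [G ::= east one]
east east one likes E ⇒ east east one likes S   [E ::= S]
east east one likes S ⇒ east east one likes G E   [S ::= G E]
east east one likes G E ⇒ east east one likes east G likes E   [G ::= east G likes]
east east one likes east G likes E ⇒ east east one likes east east one likes E   [G ::= east one]
east east one likes east east one likes E ⇒ east east one likes east east one likes east   [E ::= east]

S ⇒ G E ⇒ east G likes E ⇒ east east one likes E ⇒ east east one likes S ⇒ east east one likes G E ⇒ east east one likes east G likes E ⇒ east east one likes east east one likes E ⇒ east east one likes east east one likes east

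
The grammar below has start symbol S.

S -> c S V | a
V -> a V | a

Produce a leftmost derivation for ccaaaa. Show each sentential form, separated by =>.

S=>cSV=>ccSVV=>ccaVV=>ccaaVV=>ccaaaV=>ccaaaa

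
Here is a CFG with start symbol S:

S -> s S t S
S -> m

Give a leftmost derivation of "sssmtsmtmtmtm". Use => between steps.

S => sStS   [S -> s S t S]
sStS => ssStStS   [S -> s S t S]
ssStStS => sssStStStS   [S -> s S t S]
sssStStStS => sssmtStStS   [S -> m]
sssmtStStS => sssmtsStStStS   [S -> s S t S]
sssmtsStStStS => sssmtsmtStStS   [S -> m]
sssmtsmtStStS => sssmtsmtmtStS   [S -> m]
sssmtsmtmtStS => sssmtsmtmtmtS   [S -> m]
sssmtsmtmtmtS => sssmtsmtmtmtm   [S -> m]

S => sStS => ssStStS => sssStStStS => sssmtStStS => sssmtsStStStS => sssmtsmtStStS => sssmtsmtmtStS => sssmtsmtmtmtS => sssmtsmtmtmtm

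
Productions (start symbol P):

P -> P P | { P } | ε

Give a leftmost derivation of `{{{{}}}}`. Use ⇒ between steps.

P ⇒ PP   [P -> P P]
PP ⇒ {P}P   [P -> { P }]
{P}P ⇒ {PP}P   [P -> P P]
{PP}P ⇒ {{P}P}P   [P -> { P }]
{{P}P}P ⇒ {{{P}}P}P   [P -> { P }]
{{{P}}P}P ⇒ {{{{P}}}P}P   [P -> { P }]
{{{{P}}}P}P ⇒ {{{{}}}P}P   [P -> ε]
{{{{}}}P}P ⇒ {{{{}}}}P   [P -> ε]
{{{{}}}}P ⇒ {{{{}}}}   [P -> ε]

P ⇒ PP ⇒ {P}P ⇒ {PP}P ⇒ {{P}P}P ⇒ {{{P}}P}P ⇒ {{{{P}}}P}P ⇒ {{{{}}}P}P ⇒ {{{{}}}}P ⇒ {{{{}}}}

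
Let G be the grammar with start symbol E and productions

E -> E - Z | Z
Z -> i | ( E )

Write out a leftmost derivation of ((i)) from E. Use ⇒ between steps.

E ⇒ Z   [E -> Z]
Z ⇒ (E)   [Z -> ( E )]
(E) ⇒ (Z)   [E -> Z]
(Z) ⇒ ((E))   [Z -> ( E )]
((E)) ⇒ ((Z))   [E -> Z]
((Z)) ⇒ ((i))   [Z -> i]

E⇒Z⇒(E)⇒(Z)⇒((E))⇒((Z))⇒((i))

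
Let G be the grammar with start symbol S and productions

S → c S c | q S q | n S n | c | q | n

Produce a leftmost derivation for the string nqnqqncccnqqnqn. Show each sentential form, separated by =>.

S=>nSn=>nqSqn=>nqnSnqn=>nqnqSqnqn=>nqnqqSqqnqn=>nqnqqnSnqqnqn=>nqnqqncScnqqnqn=>nqnqqncccnqqnqn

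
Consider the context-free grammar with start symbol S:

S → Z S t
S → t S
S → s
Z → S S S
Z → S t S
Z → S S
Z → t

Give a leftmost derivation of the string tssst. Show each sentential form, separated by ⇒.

S⇒ZSt⇒SSSt⇒tSSSt⇒tsSSt⇒tssSt⇒tssst

S ⇒ ZSt   [S → Z S t]
ZSt ⇒ SSSt   [Z → S S]
SSSt ⇒ tSSSt   [S → t S]
tSSSt ⇒ tsSSt   [S → s]
tsSSt ⇒ tssSt   [S → s]
tssSt ⇒ tssst   [S → s]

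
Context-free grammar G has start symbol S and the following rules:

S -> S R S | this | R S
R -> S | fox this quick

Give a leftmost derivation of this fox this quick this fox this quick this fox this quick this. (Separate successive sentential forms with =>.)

S => S R S => S R S R S => S R S R S R S => this R S R S R S => this fox this quick S R S R S => this fox this quick this R S R S => this fox this quick this fox this quick S R S => this fox this quick this fox this quick this R S => this fox this quick this fox this quick this fox this quick S => this fox this quick this fox this quick this fox this quick this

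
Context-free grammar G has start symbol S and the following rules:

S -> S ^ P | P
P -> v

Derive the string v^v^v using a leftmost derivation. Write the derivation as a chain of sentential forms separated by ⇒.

S ⇒ S^P ⇒ S^P^P ⇒ P^P^P ⇒ v^P^P ⇒ v^v^P ⇒ v^v^v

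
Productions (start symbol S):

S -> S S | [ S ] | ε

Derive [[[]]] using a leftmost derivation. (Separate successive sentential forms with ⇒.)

S ⇒ [S]   [S -> [ S ]]
[S] ⇒ [SS]   [S -> S S]
[SS] ⇒ [SSS]   [S -> S S]
[SSS] ⇒ [[S]SS]   [S -> [ S ]]
[[S]SS] ⇒ [[SS]SS]   [S -> S S]
[[SS]SS] ⇒ [[[S]S]SS]   [S -> [ S ]]
[[[S]S]SS] ⇒ [[[]S]SS]   [S -> ε]
[[[]S]SS] ⇒ [[[]]SS]   [S -> ε]
[[[]]SS] ⇒ [[[]]S]   [S -> ε]
[[[]]S] ⇒ [[[]]]   [S -> ε]

S⇒[S]⇒[SS]⇒[SSS]⇒[[S]SS]⇒[[SS]SS]⇒[[[S]S]SS]⇒[[[]S]SS]⇒[[[]]SS]⇒[[[]]S]⇒[[[]]]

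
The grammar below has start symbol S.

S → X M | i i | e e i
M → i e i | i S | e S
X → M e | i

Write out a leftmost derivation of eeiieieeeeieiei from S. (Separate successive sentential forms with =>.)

S => XM => MeM => eSeM => eXMeM => eMeMeM => eeSeMeM => eeXMeMeM => eeiMeMeM => eeiieieMeM => eeiieieeSeM => eeiieieeeeieM => eeiieieeeeieiei

S => XM   [S → X M]
XM => MeM   [X → M e]
MeM => eSeM   [M → e S]
eSeM => eXMeM   [S → X M]
eXMeM => eMeMeM   [X → M e]
eMeMeM => eeSeMeM   [M → e S]
eeSeMeM => eeXMeMeM   [S → X M]
eeXMeMeM => eeiMeMeM   [X → i]
eeiMeMeM => eeiieieMeM   [M → i e i]
eeiieieMeM => eeiieieeSeM   [M → e S]
eeiieieeSeM => eeiieieeeeieM   [S → e e i]
eeiieieeeeieM => eeiieieeeeieiei   [M → i e i]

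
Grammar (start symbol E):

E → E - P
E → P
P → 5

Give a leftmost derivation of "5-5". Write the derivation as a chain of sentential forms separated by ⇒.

E ⇒ E-P ⇒ P-P ⇒ 5-P ⇒ 5-5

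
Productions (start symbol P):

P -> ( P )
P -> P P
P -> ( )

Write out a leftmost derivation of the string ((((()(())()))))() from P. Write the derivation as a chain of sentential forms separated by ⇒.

P ⇒ PP ⇒ (P)P ⇒ ((P))P ⇒ (((P)))P ⇒ ((((P))))P ⇒ ((((PP))))P ⇒ ((((()P))))P ⇒ ((((()PP))))P ⇒ ((((()(P)P))))P ⇒ ((((()(())P))))P ⇒ ((((()(())()))))P ⇒ ((((()(())()))))()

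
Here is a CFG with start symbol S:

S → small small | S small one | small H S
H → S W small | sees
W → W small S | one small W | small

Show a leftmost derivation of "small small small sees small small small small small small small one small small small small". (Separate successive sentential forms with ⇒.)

S ⇒ small H S ⇒ small S W small S ⇒ small S small one W small S ⇒ small small H S small one W small S ⇒ small small S W small S small one W small S ⇒ small small small H S W small S small one W small S ⇒ small small small sees S W small S small one W small S ⇒ small small small sees small small W small S small one W small S ⇒ small small small sees small small small small S small one W small S ⇒ small small small sees small small small small small small small one W small S ⇒ small small small sees small small small small small small small one small small S ⇒ small small small sees small small small small small small small one small small small small

S ⇒ small H S   [S → small H S]
small H S ⇒ small S W small S   [H → S W small]
small S W small S ⇒ small S small one W small S   [S → S small one]
small S small one W small S ⇒ small small H S small one W small S   [S → small H S]
small small H S small one W small S ⇒ small small S W small S small one W small S   [H → S W small]
small small S W small S small one W small S ⇒ small small small H S W small S small one W small S   [S → small H S]
small small small H S W small S small one W small S ⇒ small small small sees S W small S small one W small S   [H → sees]
small small small sees S W small S small one W small S ⇒ small small small sees small small W small S small one W small S   [S → small small]
small small small sees small small W small S small one W small S ⇒ small small small sees small small small small S small one W small S   [W → small]
small small small sees small small small small S small one W small S ⇒ small small small sees small small small small small small small one W small S   [S → small small]
small small small sees small small small small small small small one W small S ⇒ small small small sees small small small small small small small one small small S   [W → small]
small small small sees small small small small small small small one small small S ⇒ small small small sees small small small small small small small one small small small small   [S → small small]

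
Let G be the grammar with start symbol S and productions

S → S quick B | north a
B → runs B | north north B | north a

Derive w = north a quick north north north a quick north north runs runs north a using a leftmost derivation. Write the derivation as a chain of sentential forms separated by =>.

S => S quick B => S quick B quick B => north a quick B quick B => north a quick north north B quick B => north a quick north north north a quick B => north a quick north north north a quick north north B => north a quick north north north a quick north north runs B => north a quick north north north a quick north north runs runs B => north a quick north north north a quick north north runs runs north a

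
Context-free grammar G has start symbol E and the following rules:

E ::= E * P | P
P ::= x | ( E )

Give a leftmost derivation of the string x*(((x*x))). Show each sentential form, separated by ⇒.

E ⇒ E*P ⇒ P*P ⇒ x*P ⇒ x*(E) ⇒ x*(P) ⇒ x*((E)) ⇒ x*((P)) ⇒ x*(((E))) ⇒ x*(((E*P))) ⇒ x*(((P*P))) ⇒ x*(((x*P))) ⇒ x*(((x*x)))

E ⇒ E*P   [E ::= E * P]
E*P ⇒ P*P   [E ::= P]
P*P ⇒ x*P   [P ::= x]
x*P ⇒ x*(E)   [P ::= ( E )]
x*(E) ⇒ x*(P)   [E ::= P]
x*(P) ⇒ x*((E))   [P ::= ( E )]
x*((E)) ⇒ x*((P))   [E ::= P]
x*((P)) ⇒ x*(((E)))   [P ::= ( E )]
x*(((E))) ⇒ x*(((E*P)))   [E ::= E * P]
x*(((E*P))) ⇒ x*(((P*P)))   [E ::= P]
x*(((P*P))) ⇒ x*(((x*P)))   [P ::= x]
x*(((x*P))) ⇒ x*(((x*x)))   [P ::= x]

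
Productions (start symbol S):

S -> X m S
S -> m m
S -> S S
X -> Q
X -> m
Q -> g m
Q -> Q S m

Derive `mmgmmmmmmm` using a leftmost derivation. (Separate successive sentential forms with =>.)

S => XmS => mmS => mmXmS => mmQmS => mmQSmmS => mmgmSmmS => mmgmmmmmS => mmgmmmmmmm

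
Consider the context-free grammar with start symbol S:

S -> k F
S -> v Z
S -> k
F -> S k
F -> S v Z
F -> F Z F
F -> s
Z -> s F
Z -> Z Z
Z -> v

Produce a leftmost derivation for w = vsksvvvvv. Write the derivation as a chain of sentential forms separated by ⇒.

S ⇒ vZ   [S -> v Z]
vZ ⇒ vZZ   [Z -> Z Z]
vZZ ⇒ vZZZ   [Z -> Z Z]
vZZZ ⇒ vZZZZ   [Z -> Z Z]
vZZZZ ⇒ vsFZZZ   [Z -> s F]
vsFZZZ ⇒ vsSvZZZZ   [F -> S v Z]
vsSvZZZZ ⇒ vskFvZZZZ   [S -> k F]
vskFvZZZZ ⇒ vsksvZZZZ   [F -> s]
vsksvZZZZ ⇒ vsksvvZZZ   [Z -> v]
vsksvvZZZ ⇒ vsksvvvZZ   [Z -> v]
vsksvvvZZ ⇒ vsksvvvvZ   [Z -> v]
vsksvvvvZ ⇒ vsksvvvvv   [Z -> v]

S ⇒ vZ ⇒ vZZ ⇒ vZZZ ⇒ vZZZZ ⇒ vsFZZZ ⇒ vsSvZZZZ ⇒ vskFvZZZZ ⇒ vsksvZZZZ ⇒ vsksvvZZZ ⇒ vsksvvvZZ ⇒ vsksvvvvZ ⇒ vsksvvvvv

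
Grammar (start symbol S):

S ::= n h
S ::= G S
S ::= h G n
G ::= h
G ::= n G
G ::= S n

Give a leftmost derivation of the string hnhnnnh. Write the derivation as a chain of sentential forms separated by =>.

S => GS => SnS => hGnnS => hnGnnS => hnhnnS => hnhnnnh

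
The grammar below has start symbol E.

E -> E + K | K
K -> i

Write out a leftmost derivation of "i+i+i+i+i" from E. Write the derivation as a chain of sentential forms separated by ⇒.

E⇒E+K⇒E+K+K⇒E+K+K+K⇒E+K+K+K+K⇒K+K+K+K+K⇒i+K+K+K+K⇒i+i+K+K+K⇒i+i+i+K+K⇒i+i+i+i+K⇒i+i+i+i+i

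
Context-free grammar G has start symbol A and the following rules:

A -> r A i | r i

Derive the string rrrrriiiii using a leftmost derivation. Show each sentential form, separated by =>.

A => rAi   [A -> r A i]
rAi => rrAii   [A -> r A i]
rrAii => rrrAiii   [A -> r A i]
rrrAiii => rrrrAiiii   [A -> r A i]
rrrrAiiii => rrrrriiiii   [A -> r i]

A => rAi => rrAii => rrrAiii => rrrrAiiii => rrrrriiiii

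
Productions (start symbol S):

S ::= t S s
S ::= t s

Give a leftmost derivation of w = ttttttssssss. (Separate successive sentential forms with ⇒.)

S ⇒ tSs ⇒ ttSss ⇒ tttSsss ⇒ ttttSssss ⇒ tttttSsssss ⇒ ttttttssssss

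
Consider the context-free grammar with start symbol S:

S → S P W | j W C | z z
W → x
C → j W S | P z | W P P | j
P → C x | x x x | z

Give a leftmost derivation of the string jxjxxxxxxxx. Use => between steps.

S => SPW => SPWPW => jWCPWPW => jxCPWPW => jxjPWPW => jxjxxxWPW => jxjxxxxPW => jxjxxxxxxxW => jxjxxxxxxxx

S => SPW   [S → S P W]
SPW => SPWPW   [S → S P W]
SPWPW => jWCPWPW   [S → j W C]
jWCPWPW => jxCPWPW   [W → x]
jxCPWPW => jxjPWPW   [C → j]
jxjPWPW => jxjxxxWPW   [P → x x x]
jxjxxxWPW => jxjxxxxPW   [W → x]
jxjxxxxPW => jxjxxxxxxxW   [P → x x x]
jxjxxxxxxxW => jxjxxxxxxxx   [W → x]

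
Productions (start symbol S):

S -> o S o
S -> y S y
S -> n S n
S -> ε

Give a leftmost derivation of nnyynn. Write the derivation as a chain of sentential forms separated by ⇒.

S ⇒ nSn ⇒ nnSnn ⇒ nnySynn ⇒ nnyynn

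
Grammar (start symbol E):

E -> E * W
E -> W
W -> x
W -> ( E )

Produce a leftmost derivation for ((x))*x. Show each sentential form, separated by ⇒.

E ⇒ E*W ⇒ W*W ⇒ (E)*W ⇒ (W)*W ⇒ ((E))*W ⇒ ((W))*W ⇒ ((x))*W ⇒ ((x))*x

E ⇒ E*W   [E -> E * W]
E*W ⇒ W*W   [E -> W]
W*W ⇒ (E)*W   [W -> ( E )]
(E)*W ⇒ (W)*W   [E -> W]
(W)*W ⇒ ((E))*W   [W -> ( E )]
((E))*W ⇒ ((W))*W   [E -> W]
((W))*W ⇒ ((x))*W   [W -> x]
((x))*W ⇒ ((x))*x   [W -> x]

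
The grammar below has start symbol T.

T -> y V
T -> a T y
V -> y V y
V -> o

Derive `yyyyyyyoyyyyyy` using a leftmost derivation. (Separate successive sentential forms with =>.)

T => yV   [T -> y V]
yV => yyVy   [V -> y V y]
yyVy => yyyVyy   [V -> y V y]
yyyVyy => yyyyVyyy   [V -> y V y]
yyyyVyyy => yyyyyVyyyy   [V -> y V y]
yyyyyVyyyy => yyyyyyVyyyyy   [V -> y V y]
yyyyyyVyyyyy => yyyyyyyVyyyyyy   [V -> y V y]
yyyyyyyVyyyyyy => yyyyyyyoyyyyyy   [V -> o]

T => yV => yyVy => yyyVyy => yyyyVyyy => yyyyyVyyyy => yyyyyyVyyyyy => yyyyyyyVyyyyyy => yyyyyyyoyyyyyy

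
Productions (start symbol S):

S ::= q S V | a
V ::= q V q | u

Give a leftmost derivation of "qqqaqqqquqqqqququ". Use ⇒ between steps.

S⇒qSV⇒qqSVV⇒qqqSVVV⇒qqqaVVV⇒qqqaqVqVV⇒qqqaqqVqqVV⇒qqqaqqqVqqqVV⇒qqqaqqqqVqqqqVV⇒qqqaqqqquqqqqVV⇒qqqaqqqquqqqqqVqV⇒qqqaqqqquqqqqquqV⇒qqqaqqqquqqqqququ

S ⇒ qSV   [S ::= q S V]
qSV ⇒ qqSVV   [S ::= q S V]
qqSVV ⇒ qqqSVVV   [S ::= q S V]
qqqSVVV ⇒ qqqaVVV   [S ::= a]
qqqaVVV ⇒ qqqaqVqVV   [V ::= q V q]
qqqaqVqVV ⇒ qqqaqqVqqVV   [V ::= q V q]
qqqaqqVqqVV ⇒ qqqaqqqVqqqVV   [V ::= q V q]
qqqaqqqVqqqVV ⇒ qqqaqqqqVqqqqVV   [V ::= q V q]
qqqaqqqqVqqqqVV ⇒ qqqaqqqquqqqqVV   [V ::= u]
qqqaqqqquqqqqVV ⇒ qqqaqqqquqqqqqVqV   [V ::= q V q]
qqqaqqqquqqqqqVqV ⇒ qqqaqqqquqqqqquqV   [V ::= u]
qqqaqqqquqqqqquqV ⇒ qqqaqqqquqqqqququ   [V ::= u]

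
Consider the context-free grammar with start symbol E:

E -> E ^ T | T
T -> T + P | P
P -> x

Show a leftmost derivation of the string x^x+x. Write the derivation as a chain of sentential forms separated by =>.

E=>E^T=>T^T=>P^T=>x^T=>x^T+P=>x^P+P=>x^x+P=>x^x+x

E => E^T   [E -> E ^ T]
E^T => T^T   [E -> T]
T^T => P^T   [T -> P]
P^T => x^T   [P -> x]
x^T => x^T+P   [T -> T + P]
x^T+P => x^P+P   [T -> P]
x^P+P => x^x+P   [P -> x]
x^x+P => x^x+x   [P -> x]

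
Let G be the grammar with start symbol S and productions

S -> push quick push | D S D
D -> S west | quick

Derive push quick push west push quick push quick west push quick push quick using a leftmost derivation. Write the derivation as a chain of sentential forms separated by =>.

S => D S D   [S -> D S D]
D S D => S west S D   [D -> S west]
S west S D => D S D west S D   [S -> D S D]
D S D west S D => S west S D west S D   [D -> S west]
S west S D west S D => push quick push west S D west S D   [S -> push quick push]
push quick push west S D west S D => push quick push west push quick push D west S D   [S -> push quick push]
push quick push west push quick push D west S D => push quick push west push quick push quick west S D   [D -> quick]
push quick push west push quick push quick west S D => push quick push west push quick push quick west push quick push D   [S -> push quick push]
push quick push west push quick push quick west push quick push D => push quick push west push quick push quick west push quick push quick   [D -> quick]

S => D S D => S west S D => D S D west S D => S west S D west S D => push quick push west S D west S D => push quick push west push quick push D west S D => push quick push west push quick push quick west S D => push quick push west push quick push quick west push quick push D => push quick push west push quick push quick west push quick push quick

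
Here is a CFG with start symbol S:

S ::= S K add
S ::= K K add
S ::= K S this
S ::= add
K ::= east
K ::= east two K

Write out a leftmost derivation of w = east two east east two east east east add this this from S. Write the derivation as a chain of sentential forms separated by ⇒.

S ⇒ K S this ⇒ east two K S this ⇒ east two east S this ⇒ east two east K S this this ⇒ east two east east two K S this this ⇒ east two east east two east S this this ⇒ east two east east two east K K add this this ⇒ east two east east two east east K add this this ⇒ east two east east two east east east add this this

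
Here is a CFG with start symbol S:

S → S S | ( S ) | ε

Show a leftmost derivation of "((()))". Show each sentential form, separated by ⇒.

S ⇒ (S) ⇒ ((S)) ⇒ ((SS)) ⇒ (((S)S)) ⇒ ((()S)) ⇒ ((()))

S ⇒ (S)   [S → ( S )]
(S) ⇒ ((S))   [S → ( S )]
((S)) ⇒ ((SS))   [S → S S]
((SS)) ⇒ (((S)S))   [S → ( S )]
(((S)S)) ⇒ ((()S))   [S → ε]
((()S)) ⇒ ((()))   [S → ε]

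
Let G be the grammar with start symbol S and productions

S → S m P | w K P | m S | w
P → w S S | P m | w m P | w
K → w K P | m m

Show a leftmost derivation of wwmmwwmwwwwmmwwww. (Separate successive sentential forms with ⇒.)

S ⇒ wKP ⇒ wwKPP ⇒ wwmmPP ⇒ wwmmwP ⇒ wwmmwwmP ⇒ wwmmwwmwSS ⇒ wwmmwwmwwKPS ⇒ wwmmwwmwwwKPPS ⇒ wwmmwwmwwwwKPPPS ⇒ wwmmwwmwwwwmmPPPS ⇒ wwmmwwmwwwwmmwPPS ⇒ wwmmwwmwwwwmmwwPS ⇒ wwmmwwmwwwwmmwwwS ⇒ wwmmwwmwwwwmmwwww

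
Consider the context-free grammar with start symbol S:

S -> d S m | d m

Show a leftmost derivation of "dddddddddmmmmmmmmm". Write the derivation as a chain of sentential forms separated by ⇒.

S ⇒ dSm ⇒ ddSmm ⇒ dddSmmm ⇒ ddddSmmmm ⇒ dddddSmmmmm ⇒ ddddddSmmmmmm ⇒ dddddddSmmmmmmm ⇒ ddddddddSmmmmmmmm ⇒ dddddddddmmmmmmmmm

S ⇒ dSm   [S -> d S m]
dSm ⇒ ddSmm   [S -> d S m]
ddSmm ⇒ dddSmmm   [S -> d S m]
dddSmmm ⇒ ddddSmmmm   [S -> d S m]
ddddSmmmm ⇒ dddddSmmmmm   [S -> d S m]
dddddSmmmmm ⇒ ddddddSmmmmmm   [S -> d S m]
ddddddSmmmmmm ⇒ dddddddSmmmmmmm   [S -> d S m]
dddddddSmmmmmmm ⇒ ddddddddSmmmmmmmm   [S -> d S m]
ddddddddSmmmmmmmm ⇒ dddddddddmmmmmmmmm   [S -> d m]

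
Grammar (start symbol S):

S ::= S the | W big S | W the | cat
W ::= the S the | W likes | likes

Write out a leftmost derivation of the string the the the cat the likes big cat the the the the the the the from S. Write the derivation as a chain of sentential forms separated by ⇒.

S ⇒ S the ⇒ S the the ⇒ W the the the ⇒ the S the the the the ⇒ the S the the the the the ⇒ the W the the the the the the ⇒ the the S the the the the the the the ⇒ the the W big S the the the the the the the ⇒ the the W likes big S the the the the the the the ⇒ the the the S the likes big S the the the the the the the ⇒ the the the cat the likes big S the the the the the the the ⇒ the the the cat the likes big cat the the the the the the the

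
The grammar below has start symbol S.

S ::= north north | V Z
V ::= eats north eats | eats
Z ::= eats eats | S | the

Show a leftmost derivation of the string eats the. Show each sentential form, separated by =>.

S => V Z   [S ::= V Z]
V Z => eats Z   [V ::= eats]
eats Z => eats the   [Z ::= the]

S => V Z => eats Z => eats the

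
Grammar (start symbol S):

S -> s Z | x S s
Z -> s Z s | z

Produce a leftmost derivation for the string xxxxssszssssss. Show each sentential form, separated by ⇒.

S⇒xSs⇒xxSss⇒xxxSsss⇒xxxxSssss⇒xxxxsZssss⇒xxxxssZsssss⇒xxxxsssZssssss⇒xxxxssszssssss

S ⇒ xSs   [S -> x S s]
xSs ⇒ xxSss   [S -> x S s]
xxSss ⇒ xxxSsss   [S -> x S s]
xxxSsss ⇒ xxxxSssss   [S -> x S s]
xxxxSssss ⇒ xxxxsZssss   [S -> s Z]
xxxxsZssss ⇒ xxxxssZsssss   [Z -> s Z s]
xxxxssZsssss ⇒ xxxxsssZssssss   [Z -> s Z s]
xxxxsssZssssss ⇒ xxxxssszssssss   [Z -> z]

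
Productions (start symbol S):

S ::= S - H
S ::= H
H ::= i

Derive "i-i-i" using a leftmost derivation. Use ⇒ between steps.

S ⇒ S-H ⇒ S-H-H ⇒ H-H-H ⇒ i-H-H ⇒ i-i-H ⇒ i-i-i

S ⇒ S-H   [S ::= S - H]
S-H ⇒ S-H-H   [S ::= S - H]
S-H-H ⇒ H-H-H   [S ::= H]
H-H-H ⇒ i-H-H   [H ::= i]
i-H-H ⇒ i-i-H   [H ::= i]
i-i-H ⇒ i-i-i   [H ::= i]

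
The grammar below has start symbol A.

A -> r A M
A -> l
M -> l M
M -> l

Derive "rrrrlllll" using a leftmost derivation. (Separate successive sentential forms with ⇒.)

A ⇒ rAM ⇒ rrAMM ⇒ rrrAMMM ⇒ rrrrAMMMM ⇒ rrrrlMMMM ⇒ rrrrllMMM ⇒ rrrrlllMM ⇒ rrrrllllM ⇒ rrrrlllll

A ⇒ rAM   [A -> r A M]
rAM ⇒ rrAMM   [A -> r A M]
rrAMM ⇒ rrrAMMM   [A -> r A M]
rrrAMMM ⇒ rrrrAMMMM   [A -> r A M]
rrrrAMMMM ⇒ rrrrlMMMM   [A -> l]
rrrrlMMMM ⇒ rrrrllMMM   [M -> l]
rrrrllMMM ⇒ rrrrlllMM   [M -> l]
rrrrlllMM ⇒ rrrrllllM   [M -> l]
rrrrllllM ⇒ rrrrlllll   [M -> l]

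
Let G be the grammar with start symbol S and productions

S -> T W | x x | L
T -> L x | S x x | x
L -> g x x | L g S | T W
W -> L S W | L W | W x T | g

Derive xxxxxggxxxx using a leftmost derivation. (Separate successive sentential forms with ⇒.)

S ⇒ TW   [S -> T W]
TW ⇒ xW   [T -> x]
xW ⇒ xWxT   [W -> W x T]
xWxT ⇒ xWxTxT   [W -> W x T]
xWxTxT ⇒ xLWxTxT   [W -> L W]
xLWxTxT ⇒ xTWWxTxT   [L -> T W]
xTWWxTxT ⇒ xSxxWWxTxT   [T -> S x x]
xSxxWWxTxT ⇒ xxxxxWWxTxT   [S -> x x]
xxxxxWWxTxT ⇒ xxxxxgWxTxT   [W -> g]
xxxxxgWxTxT ⇒ xxxxxggxTxT   [W -> g]
xxxxxggxTxT ⇒ xxxxxggxxxT   [T -> x]
xxxxxggxxxT ⇒ xxxxxggxxxx   [T -> x]

S ⇒ TW ⇒ xW ⇒ xWxT ⇒ xWxTxT ⇒ xLWxTxT ⇒ xTWWxTxT ⇒ xSxxWWxTxT ⇒ xxxxxWWxTxT ⇒ xxxxxgWxTxT ⇒ xxxxxggxTxT ⇒ xxxxxggxxxT ⇒ xxxxxggxxxx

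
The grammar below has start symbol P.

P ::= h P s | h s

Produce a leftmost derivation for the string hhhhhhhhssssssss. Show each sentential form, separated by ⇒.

P ⇒ hPs ⇒ hhPss ⇒ hhhPsss ⇒ hhhhPssss ⇒ hhhhhPsssss ⇒ hhhhhhPssssss ⇒ hhhhhhhPsssssss ⇒ hhhhhhhhssssssss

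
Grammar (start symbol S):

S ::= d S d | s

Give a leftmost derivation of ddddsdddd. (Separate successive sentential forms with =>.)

S => dSd => ddSdd => dddSddd => ddddSdddd => ddddsdddd

S => dSd   [S ::= d S d]
dSd => ddSdd   [S ::= d S d]
ddSdd => dddSddd   [S ::= d S d]
dddSddd => ddddSdddd   [S ::= d S d]
ddddSdddd => ddddsdddd   [S ::= s]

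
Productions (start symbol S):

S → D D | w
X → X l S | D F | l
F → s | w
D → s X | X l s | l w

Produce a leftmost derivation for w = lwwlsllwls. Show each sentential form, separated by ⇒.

S ⇒ DD ⇒ XlsD ⇒ DFlsD ⇒ lwFlsD ⇒ lwwlsD ⇒ lwwlsXls ⇒ lwwlsXlSls ⇒ lwwlsllSls ⇒ lwwlsllwls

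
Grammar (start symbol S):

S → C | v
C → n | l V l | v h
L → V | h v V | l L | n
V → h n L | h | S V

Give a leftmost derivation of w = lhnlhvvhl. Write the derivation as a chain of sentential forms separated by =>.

S => C   [S → C]
C => lVl   [C → l V l]
lVl => lhnLl   [V → h n L]
lhnLl => lhnlLl   [L → l L]
lhnlLl => lhnlhvVl   [L → h v V]
lhnlhvVl => lhnlhvSVl   [V → S V]
lhnlhvSVl => lhnlhvvVl   [S → v]
lhnlhvvVl => lhnlhvvhl   [V → h]

S => C => lVl => lhnLl => lhnlLl => lhnlhvVl => lhnlhvSVl => lhnlhvvVl => lhnlhvvhl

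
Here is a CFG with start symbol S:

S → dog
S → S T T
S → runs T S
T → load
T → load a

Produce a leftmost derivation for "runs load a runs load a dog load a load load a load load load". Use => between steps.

S => S T T   [S → S T T]
S T T => S T T T T   [S → S T T]
S T T T T => S T T T T T T   [S → S T T]
S T T T T T T => runs T S T T T T T T   [S → runs T S]
runs T S T T T T T T => runs load a S T T T T T T   [T → load a]
runs load a S T T T T T T => runs load a runs T S T T T T T T   [S → runs T S]
runs load a runs T S T T T T T T => runs load a runs load a S T T T T T T   [T → load a]
runs load a runs load a S T T T T T T => runs load a runs load a dog T T T T T T   [S → dog]
runs load a runs load a dog T T T T T T => runs load a runs load a dog load a T T T T T   [T → load a]
runs load a runs load a dog load a T T T T T => runs load a runs load a dog load a load T T T T   [T → load]
runs load a runs load a dog load a load T T T T => runs load a runs load a dog load a load load a T T T   [T → load a]
runs load a runs load a dog load a load load a T T T => runs load a runs load a dog load a load load a load T T   [T → load]
runs load a runs load a dog load a load load a load T T => runs load a runs load a dog load a load load a load load T   [T → load]
runs load a runs load a dog load a load load a load load T => runs load a runs load a dog load a load load a load load load   [T → load]

S => S T T => S T T T T => S T T T T T T => runs T S T T T T T T => runs load a S T T T T T T => runs load a runs T S T T T T T T => runs load a runs load a S T T T T T T => runs load a runs load a dog T T T T T T => runs load a runs load a dog load a T T T T T => runs load a runs load a dog load a load T T T T => runs load a runs load a dog load a load load a T T T => runs load a runs load a dog load a load load a load T T => runs load a runs load a dog load a load load a load load T => runs load a runs load a dog load a load load a load load load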